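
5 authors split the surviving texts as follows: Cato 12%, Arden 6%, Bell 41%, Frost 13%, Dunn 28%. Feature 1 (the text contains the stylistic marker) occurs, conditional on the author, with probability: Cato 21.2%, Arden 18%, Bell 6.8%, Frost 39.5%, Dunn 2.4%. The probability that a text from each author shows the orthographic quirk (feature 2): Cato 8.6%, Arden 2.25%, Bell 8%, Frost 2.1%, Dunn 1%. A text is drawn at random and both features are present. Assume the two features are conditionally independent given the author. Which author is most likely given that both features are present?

Bell

By Bayes' rule, posterior ∝ prior × likelihood:
  Cato: 0.12 × 0.212 × 0.086 = 0.00218784
  Arden: 0.06 × 0.18 × 0.0225 = 0.000243
  Bell: 0.41 × 0.068 × 0.08 = 0.0022304
  Frost: 0.13 × 0.395 × 0.021 = 0.00107835
  Dunn: 0.28 × 0.024 × 0.01 = 0.0000672
Total = 0.00580679.
Largest term belongs to Bell, so Bell is most probable.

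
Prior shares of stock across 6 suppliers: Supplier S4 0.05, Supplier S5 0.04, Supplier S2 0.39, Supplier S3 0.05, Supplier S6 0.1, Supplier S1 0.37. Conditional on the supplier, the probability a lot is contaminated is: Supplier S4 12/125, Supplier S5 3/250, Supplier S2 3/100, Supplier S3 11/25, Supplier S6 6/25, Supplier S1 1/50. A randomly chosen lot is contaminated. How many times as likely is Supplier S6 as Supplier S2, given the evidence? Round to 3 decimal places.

2.051

Compute prior × likelihood for every hypothesis:
  Supplier S4: 0.05 × 0.096 = 0.0048
  Supplier S5: 0.04 × 0.012 = 0.00048
  Supplier S2: 0.39 × 0.03 = 0.0117
  Supplier S3: 0.05 × 0.44 = 0.022
  Supplier S6: 0.1 × 0.24 = 0.024
  Supplier S1: 0.37 × 0.02 = 0.0074
Normalizing constant = 0.07038.
The ratio is 0.024 / 0.0117 (the normalizer cancels) = 2.051.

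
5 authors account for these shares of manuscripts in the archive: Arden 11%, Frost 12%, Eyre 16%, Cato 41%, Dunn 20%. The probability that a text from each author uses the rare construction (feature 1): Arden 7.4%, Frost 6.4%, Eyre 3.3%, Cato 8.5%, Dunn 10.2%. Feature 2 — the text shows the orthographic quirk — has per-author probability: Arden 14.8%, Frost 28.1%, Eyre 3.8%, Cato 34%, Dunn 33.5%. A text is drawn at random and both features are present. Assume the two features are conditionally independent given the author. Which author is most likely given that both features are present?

Prior × likelihood for each hypothesis:
  Arden: 0.11 × 0.074 × 0.148 = 0.00120472
  Frost: 0.12 × 0.064 × 0.281 = 0.00215808
  Eyre: 0.16 × 0.033 × 0.038 = 0.00020064
  Cato: 0.41 × 0.085 × 0.34 = 0.011849
  Dunn: 0.2 × 0.102 × 0.335 = 0.006834
Total = 0.02224644.
Largest term belongs to Cato, so Cato is most probable.

Cato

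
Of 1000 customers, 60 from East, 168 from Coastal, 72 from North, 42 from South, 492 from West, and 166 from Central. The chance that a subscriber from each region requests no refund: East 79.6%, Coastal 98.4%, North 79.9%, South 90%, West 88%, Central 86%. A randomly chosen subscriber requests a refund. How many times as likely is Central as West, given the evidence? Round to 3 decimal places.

0.394

Taking complements, P(refund | each) = East 0.204, Coastal 0.016, North 0.201, South 0.1, West 0.12, Central 0.14.
Prior × likelihood for each hypothesis:
  East: 0.06 × 0.204 = 0.01224
  Coastal: 0.168 × 0.016 = 0.002688
  North: 0.072 × 0.201 = 0.014472
  South: 0.042 × 0.1 = 0.0042
  West: 0.492 × 0.12 = 0.05904
  Central: 0.166 × 0.14 = 0.02324
Sum = 0.11588.
The ratio is 0.02324 / 0.05904 (the normalizer cancels) = 0.394.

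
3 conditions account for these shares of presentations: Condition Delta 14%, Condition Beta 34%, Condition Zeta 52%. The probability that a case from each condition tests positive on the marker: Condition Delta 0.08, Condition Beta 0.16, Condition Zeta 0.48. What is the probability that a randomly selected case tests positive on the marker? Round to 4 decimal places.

Prior × likelihood for each hypothesis:
  Condition Delta: 0.14 × 0.08 = 0.0112
  Condition Beta: 0.34 × 0.16 = 0.0544
  Condition Zeta: 0.52 × 0.48 = 0.2496
P(marker-positive) = 0.0112 + 0.0544 + 0.2496 = 0.3152 → 0.3152.

0.3152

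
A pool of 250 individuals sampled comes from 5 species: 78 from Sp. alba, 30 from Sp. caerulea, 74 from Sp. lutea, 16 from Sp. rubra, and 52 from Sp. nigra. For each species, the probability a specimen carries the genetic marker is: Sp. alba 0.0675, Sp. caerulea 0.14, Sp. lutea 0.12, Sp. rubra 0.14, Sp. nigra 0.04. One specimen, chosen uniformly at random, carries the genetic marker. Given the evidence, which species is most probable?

Unnormalized posteriors (prior × likelihood):
  Sp. alba: 0.312 × 0.0675 = 0.02106
  Sp. caerulea: 0.12 × 0.14 = 0.0168
  Sp. lutea: 0.296 × 0.12 = 0.03552
  Sp. rubra: 0.064 × 0.14 = 0.00896
  Sp. nigra: 0.208 × 0.04 = 0.00832
Sum = 0.09066.
Largest term belongs to Sp. lutea, so Sp. lutea is most probable.

Sp. lutea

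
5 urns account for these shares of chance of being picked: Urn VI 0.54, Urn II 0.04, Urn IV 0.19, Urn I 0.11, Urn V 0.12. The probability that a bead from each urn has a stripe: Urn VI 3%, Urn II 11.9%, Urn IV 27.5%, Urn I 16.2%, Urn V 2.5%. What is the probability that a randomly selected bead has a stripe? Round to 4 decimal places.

0.0940

Compute prior × likelihood for every hypothesis:
  Urn VI: 0.54 × 0.03 = 0.0162
  Urn II: 0.04 × 0.119 = 0.00476
  Urn IV: 0.19 × 0.275 = 0.05225
  Urn I: 0.11 × 0.162 = 0.01782
  Urn V: 0.12 × 0.025 = 0.003
P(striped) = 0.0162 + 0.00476 + 0.05225 + 0.01782 + 0.003 = 0.09403 → 0.0940.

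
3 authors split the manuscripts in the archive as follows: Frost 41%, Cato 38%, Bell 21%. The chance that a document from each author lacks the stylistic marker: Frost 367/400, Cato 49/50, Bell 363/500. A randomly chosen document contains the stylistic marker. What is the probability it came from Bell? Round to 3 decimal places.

Taking complements, P(marker | each) = Frost 0.0825, Cato 0.02, Bell 0.274.
Compute prior × likelihood for every hypothesis:
  Frost: 0.41 × 0.0825 = 0.033825
  Cato: 0.38 × 0.02 = 0.0076
  Bell: 0.21 × 0.274 = 0.05754
Normalizing constant = 0.098965.
P(Bell | evidence) = 0.05754 / 0.098965 ≈ 0.581.

0.581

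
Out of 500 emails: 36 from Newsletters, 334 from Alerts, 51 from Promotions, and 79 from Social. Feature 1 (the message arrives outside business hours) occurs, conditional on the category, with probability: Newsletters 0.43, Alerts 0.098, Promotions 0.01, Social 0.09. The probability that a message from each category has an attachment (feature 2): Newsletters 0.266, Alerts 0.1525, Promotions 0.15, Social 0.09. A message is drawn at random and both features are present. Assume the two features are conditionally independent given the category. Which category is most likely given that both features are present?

Compute prior × likelihood for every hypothesis:
  Newsletters: 0.072 × 0.43 × 0.266 = 0.00823536
  Alerts: 0.668 × 0.098 × 0.1525 = 0.00998326
  Promotions: 0.102 × 0.01 × 0.15 = 0.000153
  Social: 0.158 × 0.09 × 0.09 = 0.0012798
Total = 0.01965142.
Largest term belongs to Alerts, so Alerts is most probable.

Alerts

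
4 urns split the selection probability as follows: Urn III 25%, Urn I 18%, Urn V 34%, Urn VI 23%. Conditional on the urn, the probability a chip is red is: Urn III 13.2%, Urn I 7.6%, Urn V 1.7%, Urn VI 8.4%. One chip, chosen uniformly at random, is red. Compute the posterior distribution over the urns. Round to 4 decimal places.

Urn III 0.4597, Urn I 0.1906, Urn V 0.0805, Urn VI 0.2692

Prior × likelihood for each hypothesis:
  Urn III: 0.25 × 0.132 = 0.033
  Urn I: 0.18 × 0.076 = 0.01368
  Urn V: 0.34 × 0.017 = 0.00578
  Urn VI: 0.23 × 0.084 = 0.01932
Sum = 0.07178.
P(Urn III | red) = 0.033/0.07178 ≈ 0.4597
P(Urn I | red) = 0.01368/0.07178 ≈ 0.1906
P(Urn V | red) = 0.00578/0.07178 ≈ 0.0805
P(Urn VI | red) = 0.01932/0.07178 ≈ 0.2692
(Check: 0.4597+0.1906+0.0805+0.2692 = 1.0000.)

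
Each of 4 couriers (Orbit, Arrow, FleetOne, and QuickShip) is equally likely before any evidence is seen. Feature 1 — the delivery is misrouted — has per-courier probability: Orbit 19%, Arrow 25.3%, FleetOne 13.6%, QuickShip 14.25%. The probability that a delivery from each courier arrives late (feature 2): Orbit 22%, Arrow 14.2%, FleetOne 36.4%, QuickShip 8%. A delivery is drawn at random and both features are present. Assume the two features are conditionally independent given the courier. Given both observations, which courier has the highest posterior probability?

FleetOne

Since the prior is uniform, the posterior is proportional to the likelihood:
  Orbit: 0.19 × 0.22 = 0.0418
  Arrow: 0.253 × 0.142 = 0.035926
  FleetOne: 0.136 × 0.364 = 0.049504
  QuickShip: 0.1425 × 0.08 = 0.0114
Sum = 0.13863.
Largest term belongs to FleetOne, so FleetOne is most probable.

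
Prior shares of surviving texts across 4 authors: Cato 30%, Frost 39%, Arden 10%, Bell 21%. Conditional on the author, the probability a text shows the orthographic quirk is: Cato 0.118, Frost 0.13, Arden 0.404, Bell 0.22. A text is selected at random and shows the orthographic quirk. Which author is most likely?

Frost

Unnormalized posteriors (prior × likelihood):
  Cato: 0.3 × 0.118 = 0.0354
  Frost: 0.39 × 0.13 = 0.0507
  Arden: 0.1 × 0.404 = 0.0404
  Bell: 0.21 × 0.22 = 0.0462
Total = 0.1727.
Largest term belongs to Frost, so Frost is most probable.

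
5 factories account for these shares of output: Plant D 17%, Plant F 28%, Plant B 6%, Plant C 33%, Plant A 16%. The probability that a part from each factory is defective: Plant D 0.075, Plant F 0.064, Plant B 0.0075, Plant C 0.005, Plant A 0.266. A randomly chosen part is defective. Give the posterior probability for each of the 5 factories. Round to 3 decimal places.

Plant D 0.169, Plant F 0.238, Plant B 0.006, Plant C 0.022, Plant A 0.565

Unnormalized posteriors (prior × likelihood):
  Plant D: 0.17 × 0.075 = 0.01275
  Plant F: 0.28 × 0.064 = 0.01792
  Plant B: 0.06 × 0.0075 = 0.00045
  Plant C: 0.33 × 0.005 = 0.00165
  Plant A: 0.16 × 0.266 = 0.04256
Sum = 0.07533.
P(Plant D | defective) = 0.01275/0.07533 ≈ 0.169
P(Plant F | defective) = 0.01792/0.07533 ≈ 0.238
P(Plant B | defective) = 0.00045/0.07533 ≈ 0.006
P(Plant C | defective) = 0.00165/0.07533 ≈ 0.022
P(Plant A | defective) = 0.04256/0.07533 ≈ 0.565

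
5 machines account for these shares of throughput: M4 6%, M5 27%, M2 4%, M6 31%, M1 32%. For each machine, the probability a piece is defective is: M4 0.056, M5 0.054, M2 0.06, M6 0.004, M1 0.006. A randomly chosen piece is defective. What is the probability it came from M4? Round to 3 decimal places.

0.143

Unnormalized posteriors (prior × likelihood):
  M4: 0.06 × 0.056 = 0.00336
  M5: 0.27 × 0.054 = 0.01458
  M2: 0.04 × 0.06 = 0.0024
  M6: 0.31 × 0.004 = 0.00124
  M1: 0.32 × 0.006 = 0.00192
Total = 0.0235.
P(M4 | evidence) = 0.00336 / 0.0235 ≈ 0.143.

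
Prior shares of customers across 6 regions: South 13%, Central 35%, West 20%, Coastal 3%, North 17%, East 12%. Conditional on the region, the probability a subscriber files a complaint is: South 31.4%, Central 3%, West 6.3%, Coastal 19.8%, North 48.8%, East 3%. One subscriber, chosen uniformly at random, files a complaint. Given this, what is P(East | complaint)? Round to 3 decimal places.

0.023

Prior × likelihood for each hypothesis:
  South: 0.13 × 0.314 = 0.04082
  Central: 0.35 × 0.03 = 0.0105
  West: 0.2 × 0.063 = 0.0126
  Coastal: 0.03 × 0.198 = 0.00594
  North: 0.17 × 0.488 = 0.08296
  East: 0.12 × 0.03 = 0.0036
Normalizing constant = 0.15642.
P(East | evidence) = 0.0036 / 0.15642 ≈ 0.023.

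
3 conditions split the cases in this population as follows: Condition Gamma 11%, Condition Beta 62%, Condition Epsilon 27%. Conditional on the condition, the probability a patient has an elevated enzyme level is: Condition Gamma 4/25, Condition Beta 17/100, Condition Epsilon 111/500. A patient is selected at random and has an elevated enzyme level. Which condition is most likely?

Condition Beta

Unnormalized posteriors (prior × likelihood):
  Condition Gamma: 0.11 × 0.16 = 0.0176
  Condition Beta: 0.62 × 0.17 = 0.1054
  Condition Epsilon: 0.27 × 0.222 = 0.05994
Normalizing constant = 0.18294.
Largest term belongs to Condition Beta, so Condition Beta is most probable.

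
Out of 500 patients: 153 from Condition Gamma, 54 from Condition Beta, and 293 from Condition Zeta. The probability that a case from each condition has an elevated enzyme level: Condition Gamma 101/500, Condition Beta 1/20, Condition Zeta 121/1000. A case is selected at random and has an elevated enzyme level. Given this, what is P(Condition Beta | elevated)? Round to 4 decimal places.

0.0391

Prior × likelihood for each hypothesis:
  Condition Gamma: 0.306 × 0.202 = 0.061812
  Condition Beta: 0.108 × 0.05 = 0.0054
  Condition Zeta: 0.586 × 0.121 = 0.070906
Sum = 0.138118.
P(Condition Beta | evidence) = 0.0054 / 0.138118 ≈ 0.0391.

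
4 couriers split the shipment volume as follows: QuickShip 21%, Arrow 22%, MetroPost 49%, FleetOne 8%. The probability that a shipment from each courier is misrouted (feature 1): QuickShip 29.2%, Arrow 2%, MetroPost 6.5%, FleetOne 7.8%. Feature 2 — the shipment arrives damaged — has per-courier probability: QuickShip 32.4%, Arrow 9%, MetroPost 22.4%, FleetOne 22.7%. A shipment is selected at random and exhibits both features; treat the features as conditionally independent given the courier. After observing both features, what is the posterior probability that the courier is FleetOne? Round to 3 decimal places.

0.049

By Bayes' rule, posterior ∝ prior × likelihood:
  QuickShip: 0.21 × 0.292 × 0.324 = 0.01986768
  Arrow: 0.22 × 0.02 × 0.09 = 0.000396
  MetroPost: 0.49 × 0.065 × 0.224 = 0.0071344
  FleetOne: 0.08 × 0.078 × 0.227 = 0.00141648
Sum = 0.02881456.
P(FleetOne | evidence) = 0.00141648 / 0.02881456 ≈ 0.049.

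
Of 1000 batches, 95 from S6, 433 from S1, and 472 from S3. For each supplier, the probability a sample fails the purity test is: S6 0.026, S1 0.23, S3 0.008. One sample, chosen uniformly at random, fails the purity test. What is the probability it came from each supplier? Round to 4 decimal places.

Prior × likelihood for each hypothesis:
  S6: 0.095 × 0.026 = 0.00247
  S1: 0.433 × 0.23 = 0.09959
  S3: 0.472 × 0.008 = 0.003776
Total = 0.105836.
P(S6 | off-spec) = 0.00247/0.105836 ≈ 0.0233
P(S1 | off-spec) = 0.09959/0.105836 ≈ 0.9410
P(S3 | off-spec) = 0.003776/0.105836 ≈ 0.0357
(Check: 0.0233+0.9410+0.0357 = 1.0000.)

S6 0.0233, S1 0.9410, S3 0.0357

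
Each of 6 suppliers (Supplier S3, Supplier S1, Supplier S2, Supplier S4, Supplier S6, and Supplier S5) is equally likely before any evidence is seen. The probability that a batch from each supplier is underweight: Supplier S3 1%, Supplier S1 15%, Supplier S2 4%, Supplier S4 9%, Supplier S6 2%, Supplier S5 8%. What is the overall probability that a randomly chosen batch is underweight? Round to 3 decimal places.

Since the prior is uniform, the posterior is proportional to the likelihood:
  Supplier S3: 0.01
  Supplier S1: 0.15
  Supplier S2: 0.04
  Supplier S4: 0.09
  Supplier S6: 0.02
  Supplier S5: 0.08
P(underweight) = (1/6) × (0.01 + 0.15 + 0.04 + 0.09 + 0.02 + 0.08) = 0.39/6 ≈ 0.065.

0.065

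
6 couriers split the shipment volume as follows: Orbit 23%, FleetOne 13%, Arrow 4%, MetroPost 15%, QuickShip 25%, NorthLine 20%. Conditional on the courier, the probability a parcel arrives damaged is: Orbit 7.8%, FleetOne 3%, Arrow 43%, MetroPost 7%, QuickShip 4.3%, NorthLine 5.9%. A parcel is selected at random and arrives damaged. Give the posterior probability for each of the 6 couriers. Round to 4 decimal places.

Prior × likelihood for each hypothesis:
  Orbit: 0.23 × 0.078 = 0.01794
  FleetOne: 0.13 × 0.03 = 0.0039
  Arrow: 0.04 × 0.43 = 0.0172
  MetroPost: 0.15 × 0.07 = 0.0105
  QuickShip: 0.25 × 0.043 = 0.01075
  NorthLine: 0.2 × 0.059 = 0.0118
Total = 0.07209.
P(Orbit | damaged) = 0.01794/0.07209 ≈ 0.2489
P(FleetOne | damaged) = 0.0039/0.07209 ≈ 0.0541
P(Arrow | damaged) = 0.0172/0.07209 ≈ 0.2386
P(MetroPost | damaged) = 0.0105/0.07209 ≈ 0.1457
P(QuickShip | damaged) = 0.01075/0.07209 ≈ 0.1491
P(NorthLine | damaged) = 0.0118/0.07209 ≈ 0.1637

Orbit 0.2489, FleetOne 0.0541, Arrow 0.2386, MetroPost 0.1457, QuickShip 0.1491, NorthLine 0.1637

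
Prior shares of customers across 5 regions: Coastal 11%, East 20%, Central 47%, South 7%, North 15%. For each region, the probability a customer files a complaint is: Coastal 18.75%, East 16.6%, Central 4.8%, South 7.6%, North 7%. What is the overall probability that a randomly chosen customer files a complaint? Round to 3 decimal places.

By Bayes' rule, posterior ∝ prior × likelihood:
  Coastal: 0.11 × 0.1875 = 0.020625
  East: 0.2 × 0.166 = 0.0332
  Central: 0.47 × 0.048 = 0.02256
  South: 0.07 × 0.076 = 0.00532
  North: 0.15 × 0.07 = 0.0105
P(complaint) = 0.020625 + 0.0332 + 0.02256 + 0.00532 + 0.0105 = 0.092205 → 0.092.

0.092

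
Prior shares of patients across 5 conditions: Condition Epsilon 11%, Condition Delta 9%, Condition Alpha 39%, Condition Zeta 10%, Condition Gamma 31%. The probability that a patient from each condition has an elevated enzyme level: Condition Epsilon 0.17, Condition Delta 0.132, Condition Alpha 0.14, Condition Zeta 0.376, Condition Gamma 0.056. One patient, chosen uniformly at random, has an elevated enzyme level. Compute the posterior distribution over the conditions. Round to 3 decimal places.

Condition Epsilon 0.133, Condition Delta 0.085, Condition Alpha 0.390, Condition Zeta 0.268, Condition Gamma 0.124

Prior × likelihood for each hypothesis:
  Condition Epsilon: 0.11 × 0.17 = 0.0187
  Condition Delta: 0.09 × 0.132 = 0.01188
  Condition Alpha: 0.39 × 0.14 = 0.0546
  Condition Zeta: 0.1 × 0.376 = 0.0376
  Condition Gamma: 0.31 × 0.056 = 0.01736
Sum = 0.14014.
P(Condition Epsilon | elevated) = 0.0187/0.14014 ≈ 0.133
P(Condition Delta | elevated) = 0.01188/0.14014 ≈ 0.085
P(Condition Alpha | elevated) = 0.0546/0.14014 ≈ 0.390
P(Condition Zeta | elevated) = 0.0376/0.14014 ≈ 0.268
P(Condition Gamma | elevated) = 0.01736/0.14014 ≈ 0.124
(Check: 0.133+0.085+0.390+0.268+0.124 = 1.000.)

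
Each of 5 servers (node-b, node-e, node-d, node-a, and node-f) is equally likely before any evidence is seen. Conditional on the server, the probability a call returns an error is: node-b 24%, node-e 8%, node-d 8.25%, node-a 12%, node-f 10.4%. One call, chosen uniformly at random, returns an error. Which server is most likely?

node-b

Since the prior is uniform, the posterior is proportional to the likelihood:
  node-b: 0.24
  node-e: 0.08
  node-d: 0.0825
  node-a: 0.12
  node-f: 0.104
Total = 0.6265.
Largest term belongs to node-b, so node-b is most probable.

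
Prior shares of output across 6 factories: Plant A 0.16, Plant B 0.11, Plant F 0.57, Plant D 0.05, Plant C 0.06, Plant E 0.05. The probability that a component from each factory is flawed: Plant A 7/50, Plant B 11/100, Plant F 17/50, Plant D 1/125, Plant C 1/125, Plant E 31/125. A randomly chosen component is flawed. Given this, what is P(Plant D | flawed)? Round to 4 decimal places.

0.0017

By Bayes' rule, posterior ∝ prior × likelihood:
  Plant A: 0.16 × 0.14 = 0.0224
  Plant B: 0.11 × 0.11 = 0.0121
  Plant F: 0.57 × 0.34 = 0.1938
  Plant D: 0.05 × 0.008 = 0.0004
  Plant C: 0.06 × 0.008 = 0.00048
  Plant E: 0.05 × 0.248 = 0.0124
Total = 0.24158.
P(Plant D | evidence) = 0.0004 / 0.24158 ≈ 0.0017.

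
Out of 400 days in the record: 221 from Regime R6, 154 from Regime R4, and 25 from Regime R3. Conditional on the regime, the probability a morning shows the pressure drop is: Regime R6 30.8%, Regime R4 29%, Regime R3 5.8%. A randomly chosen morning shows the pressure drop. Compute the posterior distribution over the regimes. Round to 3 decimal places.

By Bayes' rule, posterior ∝ prior × likelihood:
  Regime R6: 0.5525 × 0.308 = 0.17017
  Regime R4: 0.385 × 0.29 = 0.11165
  Regime R3: 0.0625 × 0.058 = 0.003625
Normalizing constant = 0.285445.
P(Regime R6 | drop) = 0.17017/0.285445 ≈ 0.596
P(Regime R4 | drop) = 0.11165/0.285445 ≈ 0.391
P(Regime R3 | drop) = 0.003625/0.285445 ≈ 0.013
(Check: 0.596+0.391+0.013 = 1.000.)

Regime R6 0.596, Regime R4 0.391, Regime R3 0.013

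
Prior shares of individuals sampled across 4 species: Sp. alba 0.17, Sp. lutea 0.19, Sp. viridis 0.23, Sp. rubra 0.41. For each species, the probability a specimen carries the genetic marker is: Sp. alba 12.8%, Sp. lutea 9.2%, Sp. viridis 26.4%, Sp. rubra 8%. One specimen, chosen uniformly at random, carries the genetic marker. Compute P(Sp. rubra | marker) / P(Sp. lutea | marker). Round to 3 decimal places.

Unnormalized posteriors (prior × likelihood):
  Sp. alba: 0.17 × 0.128 = 0.02176
  Sp. lutea: 0.19 × 0.092 = 0.01748
  Sp. viridis: 0.23 × 0.264 = 0.06072
  Sp. rubra: 0.41 × 0.08 = 0.0328
Normalizing constant = 0.13276.
The ratio is 0.0328 / 0.01748 (the normalizer cancels) = 1.876.

1.876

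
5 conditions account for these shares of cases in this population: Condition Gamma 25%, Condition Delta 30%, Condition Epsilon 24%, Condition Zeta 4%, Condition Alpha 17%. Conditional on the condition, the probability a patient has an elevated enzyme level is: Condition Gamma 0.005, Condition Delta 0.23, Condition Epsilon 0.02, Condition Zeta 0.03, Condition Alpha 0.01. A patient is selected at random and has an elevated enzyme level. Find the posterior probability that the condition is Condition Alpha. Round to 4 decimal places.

0.0218

By Bayes' rule, posterior ∝ prior × likelihood:
  Condition Gamma: 0.25 × 0.005 = 0.00125
  Condition Delta: 0.3 × 0.23 = 0.069
  Condition Epsilon: 0.24 × 0.02 = 0.0048
  Condition Zeta: 0.04 × 0.03 = 0.0012
  Condition Alpha: 0.17 × 0.01 = 0.0017
Sum = 0.07795.
P(Condition Alpha | evidence) = 0.0017 / 0.07795 ≈ 0.0218.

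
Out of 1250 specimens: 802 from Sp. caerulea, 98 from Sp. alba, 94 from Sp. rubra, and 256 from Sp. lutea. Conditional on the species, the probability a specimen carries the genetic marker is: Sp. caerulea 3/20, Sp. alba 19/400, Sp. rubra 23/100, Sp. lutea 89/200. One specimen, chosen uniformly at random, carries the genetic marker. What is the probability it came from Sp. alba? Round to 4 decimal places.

0.0179

By Bayes' rule, posterior ∝ prior × likelihood:
  Sp. caerulea: 0.6416 × 0.15 = 0.09624
  Sp. alba: 0.0784 × 0.0475 = 0.003724
  Sp. rubra: 0.0752 × 0.23 = 0.017296
  Sp. lutea: 0.2048 × 0.445 = 0.091136
Total = 0.208396.
P(Sp. alba | evidence) = 0.003724 / 0.208396 ≈ 0.0179.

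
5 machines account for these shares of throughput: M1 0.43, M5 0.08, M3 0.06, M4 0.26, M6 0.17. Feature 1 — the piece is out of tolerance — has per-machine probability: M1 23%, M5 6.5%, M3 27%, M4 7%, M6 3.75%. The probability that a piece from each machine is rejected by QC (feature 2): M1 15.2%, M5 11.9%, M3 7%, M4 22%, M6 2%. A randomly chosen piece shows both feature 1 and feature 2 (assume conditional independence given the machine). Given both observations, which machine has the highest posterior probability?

Compute prior × likelihood for every hypothesis:
  M1: 0.43 × 0.23 × 0.152 = 0.0150328
  M5: 0.08 × 0.065 × 0.119 = 0.0006188
  M3: 0.06 × 0.27 × 0.07 = 0.001134
  M4: 0.26 × 0.07 × 0.22 = 0.004004
  M6: 0.17 × 0.0375 × 0.02 = 0.0001275
Sum = 0.0209171.
Largest term belongs to M1, so M1 is most probable.

M1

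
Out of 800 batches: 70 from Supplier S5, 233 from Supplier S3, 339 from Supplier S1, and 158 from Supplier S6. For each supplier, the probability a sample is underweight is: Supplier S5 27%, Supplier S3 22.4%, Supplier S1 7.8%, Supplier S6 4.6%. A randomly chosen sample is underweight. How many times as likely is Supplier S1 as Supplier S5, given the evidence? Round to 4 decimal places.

1.3990

By Bayes' rule, posterior ∝ prior × likelihood:
  Supplier S5: 0.0875 × 0.27 = 0.023625
  Supplier S3: 0.29125 × 0.224 = 0.06524
  Supplier S1: 0.42375 × 0.078 = 0.0330525
  Supplier S6: 0.1975 × 0.046 = 0.009085
Sum = 0.1310025.
The ratio is 0.0330525 / 0.023625 (the normalizer cancels) = 1.3990.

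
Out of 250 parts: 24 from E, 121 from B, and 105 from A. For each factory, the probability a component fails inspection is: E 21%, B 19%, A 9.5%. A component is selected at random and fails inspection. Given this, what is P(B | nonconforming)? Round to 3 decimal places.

Compute prior × likelihood for every hypothesis:
  E: 0.096 × 0.21 = 0.02016
  B: 0.484 × 0.19 = 0.09196
  A: 0.42 × 0.095 = 0.0399
Sum = 0.15202.
P(B | evidence) = 0.09196 / 0.15202 ≈ 0.605.

0.605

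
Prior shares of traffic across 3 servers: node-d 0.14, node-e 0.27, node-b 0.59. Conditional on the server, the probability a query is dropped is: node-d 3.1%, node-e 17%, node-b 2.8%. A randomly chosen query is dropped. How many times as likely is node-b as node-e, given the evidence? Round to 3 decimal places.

0.360

Compute prior × likelihood for every hypothesis:
  node-d: 0.14 × 0.031 = 0.00434
  node-e: 0.27 × 0.17 = 0.0459
  node-b: 0.59 × 0.028 = 0.01652
Sum = 0.06676.
The ratio is 0.01652 / 0.0459 (the normalizer cancels) = 0.360.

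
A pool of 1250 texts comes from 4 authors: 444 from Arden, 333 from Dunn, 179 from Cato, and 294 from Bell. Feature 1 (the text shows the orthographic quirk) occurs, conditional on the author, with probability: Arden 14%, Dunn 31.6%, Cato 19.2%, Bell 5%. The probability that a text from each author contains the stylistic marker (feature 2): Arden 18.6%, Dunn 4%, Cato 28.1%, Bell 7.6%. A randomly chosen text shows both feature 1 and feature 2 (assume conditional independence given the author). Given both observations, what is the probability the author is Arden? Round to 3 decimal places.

Unnormalized posteriors (prior × likelihood):
  Arden: 0.3552 × 0.14 × 0.186 = 0.009249408
  Dunn: 0.2664 × 0.316 × 0.04 = 0.003367296
  Cato: 0.1432 × 0.192 × 0.281 = 0.0077259264
  Bell: 0.2352 × 0.05 × 0.076 = 0.00089376
Normalizing constant = 0.0212363904.
P(Arden | evidence) = 0.009249408 / 0.0212363904 ≈ 0.436.

0.436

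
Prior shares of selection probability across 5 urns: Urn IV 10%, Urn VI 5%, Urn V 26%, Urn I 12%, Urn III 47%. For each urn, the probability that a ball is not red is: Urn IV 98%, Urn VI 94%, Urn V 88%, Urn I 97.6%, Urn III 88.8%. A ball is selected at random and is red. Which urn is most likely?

Urn III

Taking complements, P(red | each) = Urn IV 0.02, Urn VI 0.06, Urn V 0.12, Urn I 0.024, Urn III 0.112.
Prior × likelihood for each hypothesis:
  Urn IV: 0.1 × 0.02 = 0.002
  Urn VI: 0.05 × 0.06 = 0.003
  Urn V: 0.26 × 0.12 = 0.0312
  Urn I: 0.12 × 0.024 = 0.00288
  Urn III: 0.47 × 0.112 = 0.05264
Total = 0.09172.
Largest term belongs to Urn III, so Urn III is most probable.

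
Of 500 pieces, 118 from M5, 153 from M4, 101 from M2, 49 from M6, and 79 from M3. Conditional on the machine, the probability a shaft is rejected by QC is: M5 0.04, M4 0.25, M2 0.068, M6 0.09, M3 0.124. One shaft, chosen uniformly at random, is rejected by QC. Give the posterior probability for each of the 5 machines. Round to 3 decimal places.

Compute prior × likelihood for every hypothesis:
  M5: 0.236 × 0.04 = 0.00944
  M4: 0.306 × 0.25 = 0.0765
  M2: 0.202 × 0.068 = 0.013736
  M6: 0.098 × 0.09 = 0.00882
  M3: 0.158 × 0.124 = 0.019592
Sum = 0.128088.
P(M5 | rejected) = 0.00944/0.128088 ≈ 0.074
P(M4 | rejected) = 0.0765/0.128088 ≈ 0.597
P(M2 | rejected) = 0.013736/0.128088 ≈ 0.107
P(M6 | rejected) = 0.00882/0.128088 ≈ 0.069
P(M3 | rejected) = 0.019592/0.128088 ≈ 0.153

M5 0.074, M4 0.597, M2 0.107, M6 0.069, M3 0.153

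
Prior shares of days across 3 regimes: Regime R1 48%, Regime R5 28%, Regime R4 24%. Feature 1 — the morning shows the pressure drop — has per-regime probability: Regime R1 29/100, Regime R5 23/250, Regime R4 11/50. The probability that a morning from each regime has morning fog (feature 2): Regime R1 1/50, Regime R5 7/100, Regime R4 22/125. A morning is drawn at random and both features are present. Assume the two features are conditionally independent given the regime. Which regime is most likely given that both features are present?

Unnormalized posteriors (prior × likelihood):
  Regime R1: 0.48 × 0.29 × 0.02 = 0.002784
  Regime R5: 0.28 × 0.092 × 0.07 = 0.0018032
  Regime R4: 0.24 × 0.22 × 0.176 = 0.0092928
Normalizing constant = 0.01388.
Largest term belongs to Regime R4, so Regime R4 is most probable.

Regime R4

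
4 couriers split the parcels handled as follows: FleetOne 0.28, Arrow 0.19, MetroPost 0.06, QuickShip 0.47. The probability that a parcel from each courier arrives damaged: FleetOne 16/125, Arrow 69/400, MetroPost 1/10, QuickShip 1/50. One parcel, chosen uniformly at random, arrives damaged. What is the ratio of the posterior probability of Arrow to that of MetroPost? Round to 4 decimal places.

5.4625

By Bayes' rule, posterior ∝ prior × likelihood:
  FleetOne: 0.28 × 0.128 = 0.03584
  Arrow: 0.19 × 0.1725 = 0.032775
  MetroPost: 0.06 × 0.1 = 0.006
  QuickShip: 0.47 × 0.02 = 0.0094
Normalizing constant = 0.084015.
The ratio is 0.032775 / 0.006 (the normalizer cancels) = 5.4625.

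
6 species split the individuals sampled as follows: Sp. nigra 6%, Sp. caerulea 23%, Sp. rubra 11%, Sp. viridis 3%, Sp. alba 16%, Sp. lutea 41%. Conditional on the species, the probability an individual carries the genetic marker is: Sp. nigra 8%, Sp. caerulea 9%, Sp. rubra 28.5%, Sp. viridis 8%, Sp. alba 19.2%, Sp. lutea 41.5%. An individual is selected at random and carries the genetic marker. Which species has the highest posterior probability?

Sp. lutea

Prior × likelihood for each hypothesis:
  Sp. nigra: 0.06 × 0.08 = 0.0048
  Sp. caerulea: 0.23 × 0.09 = 0.0207
  Sp. rubra: 0.11 × 0.285 = 0.03135
  Sp. viridis: 0.03 × 0.08 = 0.0024
  Sp. alba: 0.16 × 0.192 = 0.03072
  Sp. lutea: 0.41 × 0.415 = 0.17015
Total = 0.26012.
Largest term belongs to Sp. lutea, so Sp. lutea is most probable.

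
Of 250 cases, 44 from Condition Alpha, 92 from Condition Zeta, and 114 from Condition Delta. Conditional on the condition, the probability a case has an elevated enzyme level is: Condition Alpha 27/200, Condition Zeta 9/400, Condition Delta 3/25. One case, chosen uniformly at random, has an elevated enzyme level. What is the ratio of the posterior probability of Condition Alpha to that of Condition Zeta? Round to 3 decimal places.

2.870

Prior × likelihood for each hypothesis:
  Condition Alpha: 0.176 × 0.135 = 0.02376
  Condition Zeta: 0.368 × 0.0225 = 0.00828
  Condition Delta: 0.456 × 0.12 = 0.05472
Normalizing constant = 0.08676.
The ratio is 0.02376 / 0.00828 (the normalizer cancels) = 2.870.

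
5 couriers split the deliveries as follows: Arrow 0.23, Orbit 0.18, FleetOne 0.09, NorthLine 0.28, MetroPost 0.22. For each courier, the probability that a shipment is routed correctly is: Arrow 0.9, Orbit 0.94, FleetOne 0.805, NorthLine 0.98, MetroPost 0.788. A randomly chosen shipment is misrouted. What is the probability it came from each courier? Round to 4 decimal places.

Taking complements, P(misrouted | each) = Arrow 0.1, Orbit 0.06, FleetOne 0.195, NorthLine 0.02, MetroPost 0.212.
Compute prior × likelihood for every hypothesis:
  Arrow: 0.23 × 0.1 = 0.023
  Orbit: 0.18 × 0.06 = 0.0108
  FleetOne: 0.09 × 0.195 = 0.01755
  NorthLine: 0.28 × 0.02 = 0.0056
  MetroPost: 0.22 × 0.212 = 0.04664
Sum = 0.10359.
P(Arrow | misrouted) = 0.023/0.10359 ≈ 0.2220
P(Orbit | misrouted) = 0.0108/0.10359 ≈ 0.1043
P(FleetOne | misrouted) = 0.01755/0.10359 ≈ 0.1694
P(NorthLine | misrouted) = 0.0056/0.10359 ≈ 0.0541
P(MetroPost | misrouted) = 0.04664/0.10359 ≈ 0.4502
(Check: 0.2220+0.1043+0.1694+0.0541+0.4502 = 1.0000.)

Arrow 0.2220, Orbit 0.1043, FleetOne 0.1694, NorthLine 0.0541, MetroPost 0.4502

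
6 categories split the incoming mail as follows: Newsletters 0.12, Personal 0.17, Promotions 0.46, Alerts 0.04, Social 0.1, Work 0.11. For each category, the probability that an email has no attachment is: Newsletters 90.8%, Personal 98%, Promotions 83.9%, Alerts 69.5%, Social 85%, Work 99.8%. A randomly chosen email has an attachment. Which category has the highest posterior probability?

Taking complements, P(attachment | each) = Newsletters 0.092, Personal 0.02, Promotions 0.161, Alerts 0.305, Social 0.15, Work 0.002.
Unnormalized posteriors (prior × likelihood):
  Newsletters: 0.12 × 0.092 = 0.01104
  Personal: 0.17 × 0.02 = 0.0034
  Promotions: 0.46 × 0.161 = 0.07406
  Alerts: 0.04 × 0.305 = 0.0122
  Social: 0.1 × 0.15 = 0.015
  Work: 0.11 × 0.002 = 0.00022
Total = 0.11592.
Largest term belongs to Promotions, so Promotions is most probable.

Promotions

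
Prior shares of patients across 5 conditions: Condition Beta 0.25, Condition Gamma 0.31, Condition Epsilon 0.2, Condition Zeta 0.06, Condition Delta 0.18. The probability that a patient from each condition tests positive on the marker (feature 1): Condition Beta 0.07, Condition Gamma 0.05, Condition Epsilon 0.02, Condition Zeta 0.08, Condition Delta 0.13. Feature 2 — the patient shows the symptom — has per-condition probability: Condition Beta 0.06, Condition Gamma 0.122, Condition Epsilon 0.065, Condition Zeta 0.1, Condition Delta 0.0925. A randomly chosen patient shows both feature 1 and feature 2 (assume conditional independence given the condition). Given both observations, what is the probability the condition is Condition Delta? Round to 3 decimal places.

Unnormalized posteriors (prior × likelihood):
  Condition Beta: 0.25 × 0.07 × 0.06 = 0.00105
  Condition Gamma: 0.31 × 0.05 × 0.122 = 0.001891
  Condition Epsilon: 0.2 × 0.02 × 0.065 = 0.00026
  Condition Zeta: 0.06 × 0.08 × 0.1 = 0.00048
  Condition Delta: 0.18 × 0.13 × 0.0925 = 0.0021645
Total = 0.0058455.
P(Condition Delta | evidence) = 0.0021645 / 0.0058455 ≈ 0.370.

0.370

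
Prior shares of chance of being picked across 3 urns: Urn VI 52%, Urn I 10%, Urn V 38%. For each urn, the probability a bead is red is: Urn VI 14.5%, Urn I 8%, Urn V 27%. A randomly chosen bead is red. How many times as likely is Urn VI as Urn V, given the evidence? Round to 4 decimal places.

Unnormalized posteriors (prior × likelihood):
  Urn VI: 0.52 × 0.145 = 0.0754
  Urn I: 0.1 × 0.08 = 0.008
  Urn V: 0.38 × 0.27 = 0.1026
Normalizing constant = 0.186.
The ratio is 0.0754 / 0.1026 (the normalizer cancels) = 0.7349.

0.7349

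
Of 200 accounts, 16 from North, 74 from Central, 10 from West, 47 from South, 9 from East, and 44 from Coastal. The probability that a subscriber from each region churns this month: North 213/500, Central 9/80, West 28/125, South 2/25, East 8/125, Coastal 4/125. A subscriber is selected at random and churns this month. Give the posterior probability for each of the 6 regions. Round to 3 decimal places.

North 0.295, Central 0.360, West 0.097, South 0.163, East 0.025, Coastal 0.061

Prior × likelihood for each hypothesis:
  North: 0.08 × 0.426 = 0.03408
  Central: 0.37 × 0.1125 = 0.041625
  West: 0.05 × 0.224 = 0.0112
  South: 0.235 × 0.08 = 0.0188
  East: 0.045 × 0.064 = 0.00288
  Coastal: 0.22 × 0.032 = 0.00704
Total = 0.115625.
P(North | churn) = 0.03408/0.115625 ≈ 0.295
P(Central | churn) = 0.041625/0.115625 ≈ 0.360
P(West | churn) = 0.0112/0.115625 ≈ 0.097
P(South | churn) = 0.0188/0.115625 ≈ 0.163
P(East | churn) = 0.00288/0.115625 ≈ 0.025
P(Coastal | churn) = 0.00704/0.115625 ≈ 0.061
(Check: 0.295+0.360+0.097+0.163+0.025+0.061 = 1.001.)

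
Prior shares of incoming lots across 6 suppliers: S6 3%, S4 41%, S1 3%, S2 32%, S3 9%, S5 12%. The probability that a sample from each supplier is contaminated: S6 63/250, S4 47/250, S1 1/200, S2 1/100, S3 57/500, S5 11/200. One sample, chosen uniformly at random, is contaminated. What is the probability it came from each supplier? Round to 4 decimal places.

By Bayes' rule, posterior ∝ prior × likelihood:
  S6: 0.03 × 0.252 = 0.00756
  S4: 0.41 × 0.188 = 0.07708
  S1: 0.03 × 0.005 = 0.00015
  S2: 0.32 × 0.01 = 0.0032
  S3: 0.09 × 0.114 = 0.01026
  S5: 0.12 × 0.055 = 0.0066
Total = 0.10485.
P(S6 | contaminated) = 0.00756/0.10485 ≈ 0.0721
P(S4 | contaminated) = 0.07708/0.10485 ≈ 0.7351
P(S1 | contaminated) = 0.00015/0.10485 ≈ 0.0014
P(S2 | contaminated) = 0.0032/0.10485 ≈ 0.0305
P(S3 | contaminated) = 0.01026/0.10485 ≈ 0.0979
P(S5 | contaminated) = 0.0066/0.10485 ≈ 0.0629
(Check: 0.0721+0.7351+0.0014+0.0305+0.0979+0.0629 = 0.9999.)

S6 0.0721, S4 0.7351, S1 0.0014, S2 0.0305, S3 0.0979, S5 0.0629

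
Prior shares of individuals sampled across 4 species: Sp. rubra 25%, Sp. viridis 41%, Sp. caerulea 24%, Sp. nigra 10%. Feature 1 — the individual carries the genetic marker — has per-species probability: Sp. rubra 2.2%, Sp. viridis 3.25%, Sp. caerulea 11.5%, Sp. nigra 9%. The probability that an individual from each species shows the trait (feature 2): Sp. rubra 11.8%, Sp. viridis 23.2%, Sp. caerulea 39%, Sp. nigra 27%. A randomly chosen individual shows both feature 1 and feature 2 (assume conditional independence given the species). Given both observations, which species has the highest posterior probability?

Sp. caerulea

Prior × likelihood for each hypothesis:
  Sp. rubra: 0.25 × 0.022 × 0.118 = 0.000649
  Sp. viridis: 0.41 × 0.0325 × 0.232 = 0.0030914
  Sp. caerulea: 0.24 × 0.115 × 0.39 = 0.010764
  Sp. nigra: 0.1 × 0.09 × 0.27 = 0.00243
Total = 0.0169344.
Largest term belongs to Sp. caerulea, so Sp. caerulea is most probable.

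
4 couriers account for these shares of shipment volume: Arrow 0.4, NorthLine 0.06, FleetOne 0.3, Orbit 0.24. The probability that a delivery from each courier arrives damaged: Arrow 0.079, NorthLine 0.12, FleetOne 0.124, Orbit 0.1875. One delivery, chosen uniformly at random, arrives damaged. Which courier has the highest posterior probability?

Compute prior × likelihood for every hypothesis:
  Arrow: 0.4 × 0.079 = 0.0316
  NorthLine: 0.06 × 0.12 = 0.0072
  FleetOne: 0.3 × 0.124 = 0.0372
  Orbit: 0.24 × 0.1875 = 0.045
Total = 0.121.
Largest term belongs to Orbit, so Orbit is most probable.

Orbit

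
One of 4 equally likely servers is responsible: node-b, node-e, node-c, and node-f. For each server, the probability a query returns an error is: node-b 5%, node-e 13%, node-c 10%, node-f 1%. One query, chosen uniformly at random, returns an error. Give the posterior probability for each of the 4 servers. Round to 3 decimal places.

Since the prior is uniform, the posterior is proportional to the likelihood:
  node-b: 0.05
  node-e: 0.13
  node-c: 0.1
  node-f: 0.01
Normalizing constant = 0.29.
P(node-b | error) = 0.05/0.29 ≈ 0.172
P(node-e | error) = 0.13/0.29 ≈ 0.448
P(node-c | error) = 0.1/0.29 ≈ 0.345
P(node-f | error) = 0.01/0.29 ≈ 0.034
(Check: 0.172+0.448+0.345+0.034 = 0.999.)

node-b 0.172, node-e 0.448, node-c 0.345, node-f 0.034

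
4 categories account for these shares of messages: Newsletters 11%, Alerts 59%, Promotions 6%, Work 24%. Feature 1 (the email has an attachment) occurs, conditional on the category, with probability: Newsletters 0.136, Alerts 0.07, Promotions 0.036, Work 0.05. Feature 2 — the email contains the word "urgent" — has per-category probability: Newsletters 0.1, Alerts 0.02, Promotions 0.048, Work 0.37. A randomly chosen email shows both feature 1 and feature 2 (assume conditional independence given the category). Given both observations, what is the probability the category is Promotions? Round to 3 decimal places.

0.015

Unnormalized posteriors (prior × likelihood):
  Newsletters: 0.11 × 0.136 × 0.1 = 0.001496
  Alerts: 0.59 × 0.07 × 0.02 = 0.000826
  Promotions: 0.06 × 0.036 × 0.048 = 0.00010368
  Work: 0.24 × 0.05 × 0.37 = 0.00444
Normalizing constant = 0.00686568.
P(Promotions | evidence) = 0.00010368 / 0.00686568 ≈ 0.015.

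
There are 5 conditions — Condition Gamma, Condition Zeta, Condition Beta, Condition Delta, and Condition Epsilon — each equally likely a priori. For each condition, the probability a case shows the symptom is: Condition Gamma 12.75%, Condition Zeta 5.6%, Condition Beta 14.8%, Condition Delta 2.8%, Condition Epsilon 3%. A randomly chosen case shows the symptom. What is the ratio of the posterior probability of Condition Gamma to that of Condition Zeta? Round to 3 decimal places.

Since the prior is uniform, the posterior is proportional to the likelihood:
  Condition Gamma: 0.1275
  Condition Zeta: 0.056
  Condition Beta: 0.148
  Condition Delta: 0.028
  Condition Epsilon: 0.03
Normalizing constant = 0.3895.
The ratio is 0.1275 / 0.056 (the normalizer cancels) = 2.277.

2.277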